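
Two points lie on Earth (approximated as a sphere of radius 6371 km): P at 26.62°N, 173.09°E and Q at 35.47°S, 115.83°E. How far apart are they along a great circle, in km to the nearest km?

In radians: φ₁ = 0.4646, φ₂ = -0.6191, Δλ = -57.260° = -0.9994 rad.
Haversine: a = sin²(Δφ/2) + cos φ₁ cos φ₂ sin²(Δλ/2) = 0.2660 + (0.8940)(0.8144)(0.2296) = 0.43312.
Central angle c = 2·arcsin(√a) = 1.43663 rad.
Distance = R·c = 6371 × 1.4366 ≈ 9153 km.

9153 km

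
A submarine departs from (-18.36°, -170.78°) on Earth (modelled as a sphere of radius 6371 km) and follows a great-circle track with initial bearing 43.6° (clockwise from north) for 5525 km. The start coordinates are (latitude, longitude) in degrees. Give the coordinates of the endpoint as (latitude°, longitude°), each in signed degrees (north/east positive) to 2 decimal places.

18.68°, -137.06°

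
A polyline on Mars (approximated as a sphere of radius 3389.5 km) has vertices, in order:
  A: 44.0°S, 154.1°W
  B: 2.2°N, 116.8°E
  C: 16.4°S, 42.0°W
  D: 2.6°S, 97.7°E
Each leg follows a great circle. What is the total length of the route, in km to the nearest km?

Leg A→B: central angle 1.5862 rad, distance 5376.3 km.
Leg B→C: central angle 2.7012 rad, distance 9155.6 km.
Leg C→D: central angle 2.3718 rad, distance 8039.3 km.
Total: 5376.3 + 9155.6 + 8039.3 ≈ 22571 km.

22571 km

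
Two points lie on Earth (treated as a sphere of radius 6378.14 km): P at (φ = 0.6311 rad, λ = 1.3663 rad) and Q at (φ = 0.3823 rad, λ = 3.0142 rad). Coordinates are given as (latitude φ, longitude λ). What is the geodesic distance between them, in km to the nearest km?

8978 km

In radians: φ₁ = 0.6311, φ₂ = 0.3823, Δλ = 94.418° = 1.6479 rad.
cos c = sin φ₁ sin φ₂ + cos φ₁ cos φ₂ cos Δλ = (0.5900)(0.3731) + (0.8074)(0.9278)(-0.0770) = 0.16241,
so c = arccos(0.16241) = 1.40766 rad.
Distance = R·c = 6378.14 × 1.4077 ≈ 8978 km.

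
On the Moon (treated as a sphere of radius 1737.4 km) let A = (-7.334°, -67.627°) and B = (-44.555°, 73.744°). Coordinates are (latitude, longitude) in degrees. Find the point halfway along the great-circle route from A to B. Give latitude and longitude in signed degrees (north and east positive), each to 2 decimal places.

-53.11°, -22.00°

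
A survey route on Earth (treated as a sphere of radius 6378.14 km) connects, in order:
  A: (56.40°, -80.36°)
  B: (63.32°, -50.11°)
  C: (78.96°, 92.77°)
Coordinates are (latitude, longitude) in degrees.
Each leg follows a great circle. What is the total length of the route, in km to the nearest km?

5849 km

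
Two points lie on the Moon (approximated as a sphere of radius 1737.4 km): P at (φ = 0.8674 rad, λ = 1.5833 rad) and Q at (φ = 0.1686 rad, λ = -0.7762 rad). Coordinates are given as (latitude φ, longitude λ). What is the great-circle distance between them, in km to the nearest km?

Let φ₁ = 0.8674 rad, φ₂ = 0.1686 rad, and Δλ = -2.3595 rad.
cos c = sin φ₁ sin φ₂ + cos φ₁ cos φ₂ cos Δλ = (0.7626)(0.1678) + (0.6468)(0.9858)(-0.7094) = -0.32439,
so c = arccos(-0.32439) = 1.90117 rad.
Distance = R·c = 1737.4 × 1.9012 ≈ 3303 km.

3303 km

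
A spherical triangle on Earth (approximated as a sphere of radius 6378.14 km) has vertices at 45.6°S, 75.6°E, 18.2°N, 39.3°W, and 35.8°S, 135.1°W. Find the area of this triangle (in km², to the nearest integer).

111311346 km²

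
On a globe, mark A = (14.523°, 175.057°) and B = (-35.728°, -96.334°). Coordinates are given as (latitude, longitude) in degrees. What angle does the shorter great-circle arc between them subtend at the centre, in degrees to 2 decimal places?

In radians: φ₁ = 0.2535, φ₂ = -0.6236, Δλ = 88.609° = 1.5465 rad.
Haversine: a = sin²(Δφ/2) + cos φ₁ cos φ₂ sin²(Δλ/2) = 0.1803 + (0.9680)(0.8118)(0.4879) = 0.56368.
Central angle c = 2·arcsin(√a) = 1.69850 rad.
So the angular separation is 97.32°.

97.32°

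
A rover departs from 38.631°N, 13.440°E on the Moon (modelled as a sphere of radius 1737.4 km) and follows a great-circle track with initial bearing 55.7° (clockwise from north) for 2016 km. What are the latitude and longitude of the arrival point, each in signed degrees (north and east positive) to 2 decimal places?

Angular distance δ = d/R = 2016/1737.4 = 1.16035 rad; initial bearing θ = 0.9721 rad.
sin φ₂ = sin φ₁ cos δ + cos φ₁ sin δ cos θ = (0.6243)(0.3990) + (0.7812)(0.9169)(0.5635) = 0.6528, so φ₂ = 40.75°.
Δλ = atan2(sin θ sin δ cos φ₁, cos δ − sin φ₁ sin φ₂) = atan2(0.5917, -0.0085) = 90.823°.
λ₂ = 13.440° + 90.823° = 104.26°.

40.75°, 104.26°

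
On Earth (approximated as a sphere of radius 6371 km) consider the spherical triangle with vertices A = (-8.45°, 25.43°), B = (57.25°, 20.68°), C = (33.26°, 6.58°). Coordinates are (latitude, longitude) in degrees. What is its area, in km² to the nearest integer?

Side lengths (central angles): a = 0.4511, b = 0.7924, c = 1.1487 rad; semiperimeter s = 1.1961.
By l'Huilier's theorem, tan(E/4) = √[tan(s/2) tan((s−a)/2) tan((s−b)/2) tan((s−c)/2)], giving spherical excess E = 0.1436 rad.
Area = E·R² = 0.1436 × (6371)² ≈ 5829317 km².

5829317 km²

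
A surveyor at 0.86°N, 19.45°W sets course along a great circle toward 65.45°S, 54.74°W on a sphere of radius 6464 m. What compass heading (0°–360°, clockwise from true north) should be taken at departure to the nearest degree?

Δλ = -35.290° = -0.6159 rad.
y = sin Δλ · cos φ₂ = (-0.5777)(0.4155) = -0.2400
x = cos φ₁ sin φ₂ − sin φ₁ cos φ₂ cos Δλ = (0.9999)(-0.9096) − (0.0150)(0.4155)(0.8162) = -0.9146
θ = atan2(y, x) = -165.29°; adding 360° gives 195°.

195°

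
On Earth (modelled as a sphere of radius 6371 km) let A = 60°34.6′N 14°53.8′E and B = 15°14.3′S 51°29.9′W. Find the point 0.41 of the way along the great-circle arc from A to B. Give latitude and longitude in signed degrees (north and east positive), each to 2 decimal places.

Central angle δ = 1.6099 rad. Interpolating on the sphere with fraction f = 0.41:
P = [sin((1−f)δ)·A + sin(fδ)·B] / sin δ = 0.8140·A + 0.6136·B in Cartesian coordinates,
giving P = (0.7550, -0.3606, 0.5477), i.e. latitude 33.21°, longitude -25.53°.

33.21°, -25.53°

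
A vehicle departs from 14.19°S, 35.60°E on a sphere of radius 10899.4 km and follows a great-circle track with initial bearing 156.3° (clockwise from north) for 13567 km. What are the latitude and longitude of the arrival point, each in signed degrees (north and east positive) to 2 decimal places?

Angular distance δ = d/R = 13567/10899.4 = 1.24475 rad; initial bearing θ = 2.7279 rad.
sin φ₂ = sin φ₁ cos δ + cos φ₁ sin δ cos θ = (-0.2451)(0.3203) + (0.9695)(0.9473)(-0.9157) = -0.9195, so φ₂ = -66.85°.
Δλ = atan2(sin θ sin δ cos φ₁, cos δ − sin φ₁ sin φ₂) = atan2(0.3692, 0.0949) = 75.582°.
λ₂ = 35.600° + 75.582° = 111.18°.

-66.85°, 111.18°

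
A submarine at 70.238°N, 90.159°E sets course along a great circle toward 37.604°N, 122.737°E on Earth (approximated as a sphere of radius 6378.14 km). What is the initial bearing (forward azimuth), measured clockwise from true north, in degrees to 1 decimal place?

Δλ = 32.578° = 0.5686 rad.
y = sin Δλ · cos φ₂ = (0.5384)(0.7922) = 0.4266
x = cos φ₁ sin φ₂ − sin φ₁ cos φ₂ cos Δλ = (0.3381)(0.6102) − (0.9411)(0.7922)(0.8427) = -0.4220
θ = atan2(y, x) = 134.69°, so the bearing is 134.7°.

134.7°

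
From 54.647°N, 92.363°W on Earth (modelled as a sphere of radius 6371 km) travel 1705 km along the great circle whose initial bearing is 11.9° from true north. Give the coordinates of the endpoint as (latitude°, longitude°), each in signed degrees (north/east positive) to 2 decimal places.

69.44°, -83.43°

Angular distance δ = d/R = 1705/6371 = 0.26762 rad; initial bearing θ = 0.2077 rad.
sin φ₂ = sin φ₁ cos δ + cos φ₁ sin δ cos θ = (0.8156)(0.9644) + (0.5786)(0.2644)(0.9785) = 0.9363, so φ₂ = 69.44°.
Δλ = atan2(sin θ sin δ cos φ₁, cos δ − sin φ₁ sin φ₂) = atan2(0.0316, 0.2008) = 8.931°.
λ₂ = -92.363° + 8.931° = -83.43°.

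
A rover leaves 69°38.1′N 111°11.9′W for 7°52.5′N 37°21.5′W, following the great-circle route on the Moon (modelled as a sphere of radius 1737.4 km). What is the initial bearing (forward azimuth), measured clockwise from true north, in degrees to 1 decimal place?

102.5°

With φ₁ = 1.2154, φ₂ = 0.1374, Δλ = 1.2888 rad, the forward-azimuth formula gives
θ = atan2( sin Δλ cos φ₂ , cos φ₁ sin φ₂ − sin φ₁ cos φ₂ cos Δλ ) = atan2(0.9514, -0.2108) = 102.49°.
So the initial bearing is 102.5°.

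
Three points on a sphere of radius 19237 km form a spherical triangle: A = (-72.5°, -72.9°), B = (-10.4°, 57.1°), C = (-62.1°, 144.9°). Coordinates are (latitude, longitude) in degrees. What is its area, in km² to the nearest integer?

246595396 km²

Side lengths (central angles): a = 1.3927, b = 0.7500, c = 1.5887 rad; semiperimeter s = 1.8657.
By l'Huilier's theorem, tan(E/4) = √[tan(s/2) tan((s−a)/2) tan((s−b)/2) tan((s−c)/2)], giving spherical excess E = 0.6664 rad.
Area = E·R² = 0.6664 × (19237)² ≈ 246595396 km².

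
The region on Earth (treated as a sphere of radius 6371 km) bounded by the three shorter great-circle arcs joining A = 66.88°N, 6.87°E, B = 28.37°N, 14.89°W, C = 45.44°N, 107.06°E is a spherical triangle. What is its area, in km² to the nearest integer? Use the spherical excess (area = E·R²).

8903529 km²

Side lengths (central angles): a = 1.5589, b = 0.9191, c = 0.7107 rad; semiperimeter s = 1.5944.
By l'Huilier's theorem, tan(E/4) = √[tan(s/2) tan((s−a)/2) tan((s−b)/2) tan((s−c)/2)], giving spherical excess E = 0.2194 rad.
Area = E·R² = 0.2194 × (6371)² ≈ 8903529 km².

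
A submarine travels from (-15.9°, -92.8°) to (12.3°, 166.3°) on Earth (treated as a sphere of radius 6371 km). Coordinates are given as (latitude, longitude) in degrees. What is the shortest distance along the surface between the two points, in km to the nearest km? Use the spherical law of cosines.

In radians: φ₁ = -0.2775, φ₂ = 0.2147, Δλ = -100.900° = -1.7610 rad.
cos c = sin φ₁ sin φ₂ + cos φ₁ cos φ₂ cos Δλ = (-0.2740)(0.2130) + (0.9617)(0.9770)(-0.1891) = -0.23605,
so c = arccos(-0.23605) = 1.80909 rad.
Distance = R·c = 6371 × 1.8091 ≈ 11526 km.

11526 km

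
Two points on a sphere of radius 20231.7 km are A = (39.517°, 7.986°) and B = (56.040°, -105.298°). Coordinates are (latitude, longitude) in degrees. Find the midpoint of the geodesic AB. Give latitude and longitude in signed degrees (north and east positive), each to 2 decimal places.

62.82°, -34.99°

Central angle δ = 1.2053 rad. Interpolating on the sphere with fraction f = 0.5:
P = [sin((1−f)δ)·A + sin(fδ)·B] / sin δ = 0.6069·A + 0.6069·B in Cartesian coordinates,
giving P = (0.3742, -0.2620, 0.8896), i.e. latitude 62.82°, longitude -34.99°.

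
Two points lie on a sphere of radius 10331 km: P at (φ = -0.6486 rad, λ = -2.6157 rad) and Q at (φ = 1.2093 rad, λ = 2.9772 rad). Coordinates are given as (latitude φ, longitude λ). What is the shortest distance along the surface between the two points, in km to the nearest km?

19897 km

Let φ₁ = -0.6486 rad, φ₂ = 1.2093 rad, and Δλ = -0.6903 rad.
cos c = sin φ₁ sin φ₂ + cos φ₁ cos φ₂ cos Δλ = (-0.6041)(0.9354) + (0.7969)(0.3537)(0.7711) = -0.34770,
so c = arccos(-0.34770) = 1.92592 rad.
Distance = R·c = 10331 × 1.9259 ≈ 19897 km.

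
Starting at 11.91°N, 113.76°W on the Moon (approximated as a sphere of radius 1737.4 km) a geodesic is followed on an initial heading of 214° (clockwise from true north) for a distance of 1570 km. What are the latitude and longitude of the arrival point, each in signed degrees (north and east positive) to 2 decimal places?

Angular distance δ = d/R = 1570/1737.4 = 0.90365 rad; initial bearing θ = 3.7350 rad.
sin φ₂ = sin φ₁ cos δ + cos φ₁ sin δ cos θ = (0.2064)(0.6187) + (0.9785)(0.7856)(-0.8290) = -0.5096, so φ₂ = -30.64°.
Δλ = atan2(sin θ sin δ cos φ₁, cos δ − sin φ₁ sin φ₂) = atan2(-0.4298, 0.7239) = -30.701°.
λ₂ = -113.760° − 30.701° = -144.46°.

-30.64°, -144.46°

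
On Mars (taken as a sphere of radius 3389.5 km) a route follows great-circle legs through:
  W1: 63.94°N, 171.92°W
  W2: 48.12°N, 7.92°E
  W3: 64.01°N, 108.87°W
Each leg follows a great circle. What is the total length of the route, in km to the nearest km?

7420 km

Leg W1→W2: central angle 1.1858 rad, distance 4019.2 km.
Leg W2→W3: central angle 1.0035 rad, distance 3401.2 km.
Total: 4019.2 + 3401.2 ≈ 7420 km.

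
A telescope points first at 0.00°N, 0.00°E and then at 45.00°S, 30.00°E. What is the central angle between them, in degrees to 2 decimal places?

With latitudes φ₁ = 0.000°, φ₂ = -45.000° and longitude difference Δλ = 30.000°:
cos c = sin φ₁ sin φ₂ + cos φ₁ cos φ₂ cos Δλ = (0.0000)(-0.7071) + (1.0000)(0.7071)(0.8660) = 0.61237,
so c = arccos(0.61237) = 0.91174 rad.
So the angular separation is 52.24°.

52.24°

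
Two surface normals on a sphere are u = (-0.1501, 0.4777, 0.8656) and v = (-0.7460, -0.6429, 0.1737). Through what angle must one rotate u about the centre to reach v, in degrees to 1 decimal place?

u·v = -0.0448; |u| = 1.0000, |v| = 1.0000.
cos θ = (u·v)/(|u||v|) = -0.0448, so θ = 92.6°.

92.6°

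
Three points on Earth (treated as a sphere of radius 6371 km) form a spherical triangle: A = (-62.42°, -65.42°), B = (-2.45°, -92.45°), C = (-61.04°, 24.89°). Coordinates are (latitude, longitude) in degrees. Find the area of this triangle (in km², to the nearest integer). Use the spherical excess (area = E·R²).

Side lengths (central angles): a = 1.7566, b = 0.6852, c = 1.1041 rad; semiperimeter s = 1.7730.
By l'Huilier's theorem, tan(E/4) = √[tan(s/2) tan((s−a)/2) tan((s−b)/2) tan((s−c)/2)], giving spherical excess E = 0.1832 rad.
Area = E·R² = 0.1832 × (6371)² ≈ 7437432 km².

7437432 km²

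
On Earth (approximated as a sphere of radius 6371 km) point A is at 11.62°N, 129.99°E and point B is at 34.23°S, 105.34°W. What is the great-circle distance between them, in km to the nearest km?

In radians: φ₁ = 0.2028, φ₂ = -0.5974, Δλ = 124.670° = 2.1759 rad.
cos c = sin φ₁ sin φ₂ + cos φ₁ cos φ₂ cos Δλ = (0.2014)(-0.5625) + (0.9795)(0.8268)(-0.5688) = -0.57398,
so c = arccos(-0.57398) = 2.18215 rad.
Distance = R·c = 6371 × 2.1822 ≈ 13902 km.

13902 km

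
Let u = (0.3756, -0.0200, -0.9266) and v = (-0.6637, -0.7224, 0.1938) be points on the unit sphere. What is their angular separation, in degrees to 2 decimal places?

u·v = -0.4144; |u| = 1.0000, |v| = 1.0000.
cos θ = (u·v)/(|u||v|) = -0.4144, so θ = 114.48°.

114.48°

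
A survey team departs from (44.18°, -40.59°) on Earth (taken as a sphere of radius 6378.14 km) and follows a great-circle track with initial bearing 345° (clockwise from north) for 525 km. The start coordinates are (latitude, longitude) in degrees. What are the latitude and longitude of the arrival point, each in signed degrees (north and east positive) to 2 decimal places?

48.72°, -42.44°

Angular distance δ = d/R = 525/6378.14 = 0.08231 rad; initial bearing θ = 6.0214 rad.
sin φ₂ = sin φ₁ cos δ + cos φ₁ sin δ cos θ = (0.6969)(0.9966) + (0.7172)(0.0822)(0.9659) = 0.7515, so φ₂ = 48.72°.
Δλ = atan2(sin θ sin δ cos φ₁, cos δ − sin φ₁ sin φ₂) = atan2(-0.0153, 0.4729) = -1.848°.
λ₂ = -40.590° − 1.848° = -42.44°.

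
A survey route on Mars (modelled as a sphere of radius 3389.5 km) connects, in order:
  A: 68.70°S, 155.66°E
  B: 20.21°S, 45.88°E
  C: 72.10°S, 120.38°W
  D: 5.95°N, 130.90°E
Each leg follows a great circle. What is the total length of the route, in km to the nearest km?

Leg A→B: central angle 1.3628 rad, distance 4619.2 km.
Leg B→C: central angle 1.5222 rad, distance 5159.6 km.
Leg C→D: central angle 1.7688 rad, distance 5995.5 km.
Total: 4619.2 + 5159.6 + 5995.5 ≈ 15774 km.

15774 km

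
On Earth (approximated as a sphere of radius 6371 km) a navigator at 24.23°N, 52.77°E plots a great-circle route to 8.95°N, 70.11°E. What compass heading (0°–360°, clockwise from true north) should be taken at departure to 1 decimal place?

Δλ = 17.340° = 0.3026 rad.
y = sin Δλ · cos φ₂ = (0.2980)(0.9878) = 0.2944
x = cos φ₁ sin φ₂ − sin φ₁ cos φ₂ cos Δλ = (0.9119)(0.1556) − (0.4104)(0.9878)(0.9546) = -0.2451
θ = atan2(y, x) = 129.78°, so the bearing is 129.8°.

129.8°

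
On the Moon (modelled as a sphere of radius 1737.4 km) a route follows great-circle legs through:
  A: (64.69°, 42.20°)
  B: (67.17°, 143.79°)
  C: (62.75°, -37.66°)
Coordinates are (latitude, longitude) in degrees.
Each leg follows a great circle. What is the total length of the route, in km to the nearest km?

Leg A→B: central angle 0.6437 rad, distance 1118.4 km.
Leg B→C: central angle 0.8740 rad, distance 1518.5 km.
Total: 1118.4 + 1518.5 ≈ 2637 km.

2637 km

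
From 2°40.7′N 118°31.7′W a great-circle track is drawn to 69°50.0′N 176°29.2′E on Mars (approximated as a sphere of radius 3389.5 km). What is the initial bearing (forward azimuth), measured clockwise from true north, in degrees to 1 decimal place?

341.4°

With φ₁ = 0.0467, φ₂ = 1.2188, Δλ = -1.1342 rad, the forward-azimuth formula gives
θ = atan2( sin Δλ cos φ₂ , cos φ₁ sin φ₂ − sin φ₁ cos φ₂ cos Δλ ) = atan2(-0.3124, 0.9309) = -18.55°.
Adding 360° brings this into [0°, 360°): 341.4°.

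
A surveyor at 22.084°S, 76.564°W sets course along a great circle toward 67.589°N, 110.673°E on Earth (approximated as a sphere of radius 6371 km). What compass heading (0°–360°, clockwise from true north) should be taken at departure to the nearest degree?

356°

Δλ = -172.763° = -3.0153 rad.
y = sin Δλ · cos φ₂ = (-0.1260)(0.3812) = -0.0480
x = cos φ₁ sin φ₂ − sin φ₁ cos φ₂ cos Δλ = (0.9266)(0.9245) − (-0.3760)(0.3812)(-0.9920) = 0.7145
θ = atan2(y, x) = -3.85°; adding 360° gives 356°.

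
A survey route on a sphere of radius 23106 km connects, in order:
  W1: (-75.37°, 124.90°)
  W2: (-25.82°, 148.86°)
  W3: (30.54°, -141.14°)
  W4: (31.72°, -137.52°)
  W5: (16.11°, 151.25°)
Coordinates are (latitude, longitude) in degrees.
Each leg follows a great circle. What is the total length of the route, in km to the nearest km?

83752 km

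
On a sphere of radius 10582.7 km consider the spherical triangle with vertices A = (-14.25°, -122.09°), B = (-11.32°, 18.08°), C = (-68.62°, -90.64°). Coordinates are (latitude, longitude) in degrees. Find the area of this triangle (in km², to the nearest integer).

101637766 km²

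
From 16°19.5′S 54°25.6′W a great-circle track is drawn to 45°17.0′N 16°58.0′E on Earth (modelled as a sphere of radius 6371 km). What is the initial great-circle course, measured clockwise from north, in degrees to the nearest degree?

42°

Δλ = 71.393° = 1.2460 rad.
y = sin Δλ · cos φ₂ = (0.9477)(0.7036) = 0.6668
x = cos φ₁ sin φ₂ − sin φ₁ cos φ₂ cos Δλ = (0.9597)(0.7106) − (-0.2811)(0.7036)(0.3191) = 0.7450
θ = atan2(y, x) = 41.83°, so the bearing is 42°.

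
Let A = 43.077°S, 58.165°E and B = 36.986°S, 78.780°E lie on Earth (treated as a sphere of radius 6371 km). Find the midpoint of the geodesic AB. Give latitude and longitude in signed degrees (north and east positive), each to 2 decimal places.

-40.49°, 68.94°

The central angle between A and B is δ = 0.2943 rad.
With f = 0.5, the slerp weights are sin((1−f)δ)/sin δ = 0.5055 and sin(fδ)/sin δ = 0.5055.
Weighted sum of the unit vectors: (0.5055)·(0.3853,0.6206,-0.6830) + (0.5055)·(0.1554,0.7835,-0.6016) = (0.2733, 0.7097, -0.6493).
Converting back: φ = atan2(z, √(x²+y²)) = -40.49°, λ = atan2(y, x) = 68.94°.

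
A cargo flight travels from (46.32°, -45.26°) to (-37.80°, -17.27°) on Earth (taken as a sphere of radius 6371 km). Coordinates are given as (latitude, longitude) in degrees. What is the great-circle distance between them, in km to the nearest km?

9761 km

Let φ₁ = 0.8084 rad, φ₂ = -0.6597 rad, and Δλ = 0.4885 rad.
cos c = sin φ₁ sin φ₂ + cos φ₁ cos φ₂ cos Δλ = (0.7232)(-0.6129) + (0.6906)(0.7902)(0.8830) = 0.03861,
so c = arccos(0.03861) = 1.53217 rad.
Distance = R·c = 6371 × 1.5322 ≈ 9761 km.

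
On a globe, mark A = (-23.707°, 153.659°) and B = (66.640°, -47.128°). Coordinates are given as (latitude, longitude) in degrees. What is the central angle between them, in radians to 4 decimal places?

2.3582 rad

In radians: φ₁ = -0.4138, φ₂ = 1.1631, Δλ = 159.213° = 2.7788 rad.
cos c = sin φ₁ sin φ₂ + cos φ₁ cos φ₂ cos Δλ = (-0.4021)(0.9180) + (0.9156)(0.3965)(-0.9349) = -0.70852,
so c = arccos(-0.70852) = 2.35819 rad.
So the angular separation is 2.3582 rad.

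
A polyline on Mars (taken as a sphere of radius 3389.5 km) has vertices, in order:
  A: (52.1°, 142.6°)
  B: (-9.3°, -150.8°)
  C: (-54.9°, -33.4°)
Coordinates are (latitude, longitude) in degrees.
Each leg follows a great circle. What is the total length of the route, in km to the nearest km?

10702 km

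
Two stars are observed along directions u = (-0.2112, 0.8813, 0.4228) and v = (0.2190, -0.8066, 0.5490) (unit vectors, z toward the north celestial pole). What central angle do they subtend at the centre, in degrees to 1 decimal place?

121.7°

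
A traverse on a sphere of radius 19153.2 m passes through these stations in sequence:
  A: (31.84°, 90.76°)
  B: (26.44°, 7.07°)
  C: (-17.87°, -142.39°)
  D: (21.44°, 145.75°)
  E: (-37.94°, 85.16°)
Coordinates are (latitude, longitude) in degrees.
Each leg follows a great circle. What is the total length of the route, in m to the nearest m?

Leg A→B: central angle 1.2466 rad, distance 23877.3 m.
Leg B→C: central angle 2.6272 rad, distance 50320.1 m.
Leg C→D: central angle 1.4064 rad, distance 26937.2 m.
Leg D→E: central angle 1.4346 rad, distance 27478.0 m.
Total: 23877.3 + 50320.1 + 26937.2 + 27478.0 ≈ 128613 m.

128613 m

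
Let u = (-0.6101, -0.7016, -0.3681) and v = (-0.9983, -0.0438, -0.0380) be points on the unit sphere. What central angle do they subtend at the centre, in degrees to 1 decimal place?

49.2°

u·v = 0.6538; |u| = 1.0000, |v| = 1.0000.
cos θ = (u·v)/(|u||v|) = 0.6538, so θ = 49.2°.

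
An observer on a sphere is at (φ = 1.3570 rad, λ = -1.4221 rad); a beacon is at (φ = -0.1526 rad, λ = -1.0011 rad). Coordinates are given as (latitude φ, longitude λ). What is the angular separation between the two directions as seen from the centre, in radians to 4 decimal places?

1.5279 rad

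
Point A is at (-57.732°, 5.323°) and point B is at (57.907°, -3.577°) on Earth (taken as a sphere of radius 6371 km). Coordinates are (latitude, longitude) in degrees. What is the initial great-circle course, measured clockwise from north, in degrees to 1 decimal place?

354.8°

With φ₁ = -1.0076, φ₂ = 1.0107, Δλ = -0.1553 rad, the forward-azimuth formula gives
θ = atan2( sin Δλ cos φ₂ , cos φ₁ sin φ₂ − sin φ₁ cos φ₂ cos Δλ ) = atan2(-0.0822, 0.8961) = -5.24°.
Adding 360° brings this into [0°, 360°): 354.8°.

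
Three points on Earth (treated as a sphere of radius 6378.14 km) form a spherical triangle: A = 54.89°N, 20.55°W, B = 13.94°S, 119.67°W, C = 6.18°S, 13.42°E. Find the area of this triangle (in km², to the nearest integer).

80581140 km²

Side lengths (central angles): a = 2.2565, b = 1.1743, c = 1.8604 rad; semiperimeter s = 2.6456.
By l'Huilier's theorem, tan(E/4) = √[tan(s/2) tan((s−a)/2) tan((s−b)/2) tan((s−c)/2)], giving spherical excess E = 1.9808 rad.
Area = E·R² = 1.9808 × (6378.14)² ≈ 80581140 km².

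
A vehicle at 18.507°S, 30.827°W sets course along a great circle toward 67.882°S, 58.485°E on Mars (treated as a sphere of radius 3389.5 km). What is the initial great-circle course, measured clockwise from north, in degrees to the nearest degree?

157°

Δλ = 89.312° = 1.5588 rad.
y = sin Δλ · cos φ₂ = (0.9999)(0.3765) = 0.3765
x = cos φ₁ sin φ₂ − sin φ₁ cos φ₂ cos Δλ = (0.9483)(-0.9264) − (-0.3174)(0.3765)(0.0120) = -0.8771
θ = atan2(y, x) = 156.77°, so the bearing is 157°.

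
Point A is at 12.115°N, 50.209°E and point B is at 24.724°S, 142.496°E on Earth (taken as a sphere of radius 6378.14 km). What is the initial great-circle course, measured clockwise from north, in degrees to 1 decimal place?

With φ₁ = 0.2114, φ₂ = -0.4315, Δλ = 1.6107 rad, the forward-azimuth formula gives
θ = atan2( sin Δλ cos φ₂ , cos φ₁ sin φ₂ − sin φ₁ cos φ₂ cos Δλ ) = atan2(0.9076, -0.4013) = 113.85°.
So the initial bearing is 113.9°.

113.9°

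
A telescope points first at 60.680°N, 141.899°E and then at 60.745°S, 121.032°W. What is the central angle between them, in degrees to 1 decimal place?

With latitudes φ₁ = 60.680°, φ₂ = -60.745° and longitude difference Δλ = 97.069°:
Haversine: a = sin²(Δφ/2) + cos φ₁ cos φ₂ sin²(Δλ/2) = 0.7607 + (0.4897)(0.4887)(0.5615) = 0.89507.
Central angle c = 2·arcsin(√a) = 2.48184 rad.
So the angular separation is 142.2°.

142.2°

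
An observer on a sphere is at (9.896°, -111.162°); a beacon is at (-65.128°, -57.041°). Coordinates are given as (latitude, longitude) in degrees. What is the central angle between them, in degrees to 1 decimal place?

In radians: φ₁ = 0.1727, φ₂ = -1.1367, Δλ = 54.121° = 0.9446 rad.
cos c = sin φ₁ sin φ₂ + cos φ₁ cos φ₂ cos Δλ = (0.1719)(-0.9072) + (0.9851)(0.4206)(0.5861) = 0.08691,
so c = arccos(0.08691) = 1.48378 rad.
So the angular separation is 85.0°.

85.0°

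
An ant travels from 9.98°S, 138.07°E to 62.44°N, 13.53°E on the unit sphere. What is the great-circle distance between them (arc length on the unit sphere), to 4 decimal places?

1.9954

In radians: φ₁ = -0.1742, φ₂ = 1.0898, Δλ = -124.540° = -2.1736 rad.
Haversine: a = sin²(Δφ/2) + cos φ₁ cos φ₂ sin²(Δλ/2) = 0.3490 + (0.9849)(0.4627)(0.7835) = 0.70600.
Central angle c = 2·arcsin(√a) = 1.99544 rad.
On the unit sphere the arc length equals the central angle: 1.9954.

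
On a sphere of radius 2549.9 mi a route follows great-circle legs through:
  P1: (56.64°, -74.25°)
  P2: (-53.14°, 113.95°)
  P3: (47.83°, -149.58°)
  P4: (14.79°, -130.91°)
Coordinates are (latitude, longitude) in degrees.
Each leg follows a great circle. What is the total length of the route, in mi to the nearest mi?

15144 mi

Leg P1→P2: central angle 3.0392 rad, distance 7749.7 mi.
Leg P2→P3: central angle 2.2632 rad, distance 5770.9 mi.
Leg P3→P4: central angle 0.6366 rad, distance 1623.2 mi.
Total: 7749.7 + 5770.9 + 1623.2 ≈ 15144 mi.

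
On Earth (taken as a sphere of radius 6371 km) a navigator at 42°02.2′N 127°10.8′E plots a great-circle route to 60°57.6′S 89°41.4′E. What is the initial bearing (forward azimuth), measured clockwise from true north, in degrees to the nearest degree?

With φ₁ = 0.7337, φ₂ = -1.0640, Δλ = -0.6543 rad, the forward-azimuth formula gives
θ = atan2( sin Δλ cos φ₂ , cos φ₁ sin φ₂ − sin φ₁ cos φ₂ cos Δλ ) = atan2(-0.2954, -0.9072) = -161.96°.
Adding 360° brings this into [0°, 360°): 198°.

198°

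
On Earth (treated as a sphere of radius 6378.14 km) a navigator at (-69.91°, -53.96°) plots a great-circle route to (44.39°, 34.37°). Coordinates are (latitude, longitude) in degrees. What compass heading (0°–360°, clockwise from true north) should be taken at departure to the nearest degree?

Δλ = 88.330° = 1.5416 rad.
y = sin Δλ · cos φ₂ = (0.9996)(0.7146) = 0.7143
x = cos φ₁ sin φ₂ − sin φ₁ cos φ₂ cos Δλ = (0.3435)(0.6995) − (-0.9392)(0.7146)(0.0291) = 0.2598
θ = atan2(y, x) = 70.01°, so the bearing is 70°.

70°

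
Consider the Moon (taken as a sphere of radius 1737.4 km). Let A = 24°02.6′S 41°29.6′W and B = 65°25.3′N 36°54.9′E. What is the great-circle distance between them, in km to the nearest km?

In radians: φ₁ = -0.4196, φ₂ = 1.1418, Δλ = 78.408° = 1.3685 rad.
Haversine: a = sin²(Δφ/2) + cos φ₁ cos φ₂ sin²(Δλ/2) = 0.4953 + (0.9132)(0.4159)(0.3995) = 0.64709.
Central angle c = 2·arcsin(√a) = 1.86940 rad.
Distance = R·c = 1737.4 × 1.8694 ≈ 3248 km.

3248 km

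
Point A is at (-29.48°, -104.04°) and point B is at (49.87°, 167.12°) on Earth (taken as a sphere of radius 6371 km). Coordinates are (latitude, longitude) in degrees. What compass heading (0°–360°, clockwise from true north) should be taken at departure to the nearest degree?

316°

With φ₁ = -0.5145, φ₂ = 0.8704, Δλ = -1.5506 rad, the forward-azimuth formula gives
θ = atan2( sin Δλ cos φ₂ , cos φ₁ sin φ₂ − sin φ₁ cos φ₂ cos Δλ ) = atan2(-0.6444, 0.6720) = -43.80°.
Adding 360° brings this into [0°, 360°): 316°.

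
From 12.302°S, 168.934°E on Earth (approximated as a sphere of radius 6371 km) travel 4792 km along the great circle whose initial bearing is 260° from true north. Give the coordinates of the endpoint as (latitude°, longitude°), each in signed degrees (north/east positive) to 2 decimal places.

-15.75°, 124.58°

Angular distance δ = d/R = 4792/6371 = 0.75216 rad; initial bearing θ = 4.5379 rad.
sin φ₂ = sin φ₁ cos δ + cos φ₁ sin δ cos θ = (-0.2131)(0.7302) + (0.9770)(0.6832)(-0.1736) = -0.2715, so φ₂ = -15.75°.
Δλ = atan2(sin θ sin δ cos φ₁, cos δ − sin φ₁ sin φ₂) = atan2(-0.6574, 0.6724) = -44.354°.
λ₂ = 168.934° − 44.354° = 124.58°.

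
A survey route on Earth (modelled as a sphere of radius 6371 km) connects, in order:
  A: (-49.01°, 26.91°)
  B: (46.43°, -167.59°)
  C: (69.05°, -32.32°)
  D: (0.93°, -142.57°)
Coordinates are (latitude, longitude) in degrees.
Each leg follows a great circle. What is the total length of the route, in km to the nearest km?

Leg A→B: central angle 2.9658 rad, distance 18895.0 km.
Leg B→C: central angle 1.0454 rad, distance 6660.2 km.
Leg C→D: central angle 1.6796 rad, distance 10700.7 km.
Total: 18895.0 + 6660.2 + 10700.7 ≈ 36256 km.

36256 km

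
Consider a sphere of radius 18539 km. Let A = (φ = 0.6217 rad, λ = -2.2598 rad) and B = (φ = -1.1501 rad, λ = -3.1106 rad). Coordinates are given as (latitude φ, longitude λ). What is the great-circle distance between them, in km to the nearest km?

35018 km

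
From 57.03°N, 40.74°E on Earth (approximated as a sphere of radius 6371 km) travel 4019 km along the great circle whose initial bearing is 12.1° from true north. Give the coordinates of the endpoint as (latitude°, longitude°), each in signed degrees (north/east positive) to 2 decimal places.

Angular distance δ = d/R = 4019/6371 = 0.63083 rad; initial bearing θ = 0.2112 rad.
sin φ₂ = sin φ₁ cos δ + cos φ₁ sin δ cos θ = (0.8390)(0.8075) + (0.5442)(0.5898)(0.9778) = 0.9913, so φ₂ = 82.45°.
Δλ = atan2(sin θ sin δ cos φ₁, cos δ − sin φ₁ sin φ₂) = atan2(0.0673, -0.0241) = 109.742°.
λ₂ = 40.740° + 109.742° = 150.48°.

82.45°, 150.48°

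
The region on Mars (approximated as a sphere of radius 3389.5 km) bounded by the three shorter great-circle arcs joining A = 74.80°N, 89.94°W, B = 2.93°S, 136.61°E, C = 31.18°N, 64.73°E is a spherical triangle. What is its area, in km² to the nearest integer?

Side lengths (central angles): a = 1.3292, b = 1.2694, c = 1.8023 rad; semiperimeter s = 2.2004.
By l'Huilier's theorem, tan(E/4) = √[tan(s/2) tan((s−a)/2) tan((s−b)/2) tan((s−c)/2)], giving spherical excess E = 1.1824 rad.
Area = E·R² = 1.1824 × (3389.5)² ≈ 13583686 km².

13583686 km²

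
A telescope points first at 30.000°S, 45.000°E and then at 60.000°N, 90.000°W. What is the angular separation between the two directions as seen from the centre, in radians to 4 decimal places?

2.4027 rad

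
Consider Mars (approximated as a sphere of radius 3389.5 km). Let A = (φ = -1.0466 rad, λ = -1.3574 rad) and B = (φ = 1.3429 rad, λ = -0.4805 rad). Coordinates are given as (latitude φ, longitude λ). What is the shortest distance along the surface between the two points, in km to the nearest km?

In radians: φ₁ = -1.0466, φ₂ = 1.3429, Δλ = 50.243° = 0.8769 rad.
Haversine: a = sin²(Δφ/2) + cos φ₁ cos φ₂ sin²(Δλ/2) = 0.8651 + (0.5005)(0.2259)(0.1802) = 0.88551.
Central angle c = 2·arcsin(√a) = 2.45124 rad.
Distance = R·c = 3389.5 × 2.4512 ≈ 8308 km.

8308 km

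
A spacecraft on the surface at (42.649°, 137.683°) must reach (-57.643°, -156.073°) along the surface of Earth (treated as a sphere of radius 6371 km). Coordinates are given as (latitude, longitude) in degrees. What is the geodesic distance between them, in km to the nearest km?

With latitudes φ₁ = 42.649°, φ₂ = -57.643° and longitude difference Δλ = 66.244°:
Haversine: a = sin²(Δφ/2) + cos φ₁ cos φ₂ sin²(Δλ/2) = 0.5893 + (0.7355)(0.5352)(0.2986) = 0.70687.
Central angle c = 2·arcsin(√a) = 1.99735 rad.
Distance = R·c = 6371 × 1.9973 ≈ 12725 km.

12725 km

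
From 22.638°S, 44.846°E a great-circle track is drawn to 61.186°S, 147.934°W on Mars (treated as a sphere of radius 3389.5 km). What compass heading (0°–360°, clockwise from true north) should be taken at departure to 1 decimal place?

173.9°

Δλ = 167.220° = 2.9185 rad.
y = sin Δλ · cos φ₂ = (0.2212)(0.4820) = 0.1066
x = cos φ₁ sin φ₂ − sin φ₁ cos φ₂ cos Δλ = (0.9230)(-0.8762) − (-0.3849)(0.4820)(-0.9752) = -0.9896
θ = atan2(y, x) = 173.85°, so the bearing is 173.9°.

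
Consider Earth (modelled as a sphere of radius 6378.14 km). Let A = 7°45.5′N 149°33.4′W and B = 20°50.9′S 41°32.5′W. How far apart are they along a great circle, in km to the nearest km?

In radians: φ₁ = 0.1354, φ₂ = -0.3639, Δλ = 108.015° = 1.8852 rad.
cos c = sin φ₁ sin φ₂ + cos φ₁ cos φ₂ cos Δλ = (0.1350)(-0.3559) + (0.9908)(0.9345)(-0.3093) = -0.33442,
so c = arccos(-0.33442) = 1.91178 rad.
Distance = R·c = 6378.14 × 1.9118 ≈ 12194 km.

12194 km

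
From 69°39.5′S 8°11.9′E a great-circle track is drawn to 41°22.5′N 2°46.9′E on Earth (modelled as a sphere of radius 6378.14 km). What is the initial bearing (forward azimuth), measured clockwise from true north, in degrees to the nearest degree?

356°

Δλ = -5.417° = -0.0945 rad.
y = sin Δλ · cos φ₂ = (-0.0944)(0.7504) = -0.0708
x = cos φ₁ sin φ₂ − sin φ₁ cos φ₂ cos Δλ = (0.3476)(0.6610) − (-0.9376)(0.7504)(0.9955) = 0.9302
θ = atan2(y, x) = -4.35°; adding 360° gives 356°.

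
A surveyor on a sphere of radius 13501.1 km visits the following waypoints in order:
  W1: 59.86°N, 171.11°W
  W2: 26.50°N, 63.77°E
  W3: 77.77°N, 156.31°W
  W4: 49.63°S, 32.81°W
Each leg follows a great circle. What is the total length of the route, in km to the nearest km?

70899 km

Leg W1→W2: central angle 1.4431 rad, distance 19483.3 km.
Leg W2→W3: central angle 1.2755 rad, distance 17220.8 km.
Leg W3→W4: central angle 2.5328 rad, distance 34195.1 km.
Total: 19483.3 + 17220.8 + 34195.1 ≈ 70899 km.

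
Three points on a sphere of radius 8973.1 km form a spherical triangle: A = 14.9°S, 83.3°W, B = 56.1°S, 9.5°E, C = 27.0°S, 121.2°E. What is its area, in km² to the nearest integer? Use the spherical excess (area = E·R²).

120159047 km²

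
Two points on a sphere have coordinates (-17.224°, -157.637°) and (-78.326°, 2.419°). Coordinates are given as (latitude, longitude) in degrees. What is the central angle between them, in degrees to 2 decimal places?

83.78°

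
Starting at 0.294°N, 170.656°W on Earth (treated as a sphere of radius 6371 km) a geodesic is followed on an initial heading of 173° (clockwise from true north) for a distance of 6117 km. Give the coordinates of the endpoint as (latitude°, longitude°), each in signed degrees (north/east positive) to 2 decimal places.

Angular distance δ = d/R = 6117/6371 = 0.96013 rad; initial bearing θ = 3.0194 rad.
sin φ₂ = sin φ₁ cos δ + cos φ₁ sin δ cos θ = (0.0051)(0.5734) + (1.0000)(0.8193)(-0.9925) = -0.8102, so φ₂ = -54.12°.
Δλ = atan2(sin θ sin δ cos φ₁, cos δ − sin φ₁ sin φ₂) = atan2(0.0998, 0.5776) = 9.808°.
λ₂ = -170.656° + 9.808° = -160.85°.

-54.12°, -160.85°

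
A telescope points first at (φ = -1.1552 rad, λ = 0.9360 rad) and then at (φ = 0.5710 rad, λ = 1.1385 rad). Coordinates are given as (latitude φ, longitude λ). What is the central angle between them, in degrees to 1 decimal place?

99.3°

In radians: φ₁ = -1.1552, φ₂ = 0.5710, Δλ = 11.602° = 0.2025 rad.
Haversine: a = sin²(Δφ/2) + cos φ₁ cos φ₂ sin²(Δλ/2) = 0.5774 + (0.4037)(0.8414)(0.0102) = 0.58086.
Central angle c = 2·arcsin(√a) = 1.73323 rad.
So the angular separation is 99.3°.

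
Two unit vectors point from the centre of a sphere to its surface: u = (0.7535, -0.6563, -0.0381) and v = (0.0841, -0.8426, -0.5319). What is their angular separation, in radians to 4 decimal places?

0.8806 rad

u·v = 0.6366; |u| = 1.0000, |v| = 1.0000.
cos θ = (u·v)/(|u||v|) = 0.6367, so θ = 0.8806 rad.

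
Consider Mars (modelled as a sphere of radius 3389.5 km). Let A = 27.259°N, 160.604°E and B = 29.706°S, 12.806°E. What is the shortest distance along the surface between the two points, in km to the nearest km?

8973 km

Let φ₁ = 0.4758 rad, φ₂ = -0.5185 rad, and Δλ = -2.5796 rad.
cos c = sin φ₁ sin φ₂ + cos φ₁ cos φ₂ cos Δλ = (0.4580)(-0.4955) + (0.8889)(0.8686)(-0.8462) = -0.88032,
so c = arccos(-0.88032) = 2.64733 rad.
Distance = R·c = 3389.5 × 2.6473 ≈ 8973 km.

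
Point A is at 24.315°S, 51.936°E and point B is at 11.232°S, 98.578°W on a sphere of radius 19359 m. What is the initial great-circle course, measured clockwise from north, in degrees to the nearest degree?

222°

With φ₁ = -0.4244, φ₂ = -0.1960, Δλ = -2.6270 rad, the forward-azimuth formula gives
θ = atan2( sin Δλ cos φ₂ , cos φ₁ sin φ₂ − sin φ₁ cos φ₂ cos Δλ ) = atan2(-0.4828, -0.5291) = -137.62°.
Adding 360° brings this into [0°, 360°): 222°.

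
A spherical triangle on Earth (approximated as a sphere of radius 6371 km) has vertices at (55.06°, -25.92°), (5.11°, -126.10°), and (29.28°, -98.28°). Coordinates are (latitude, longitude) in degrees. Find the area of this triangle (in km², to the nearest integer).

Side lengths (central angles): a = 0.6234, b = 0.9857, c = 1.5986 rad; semiperimeter s = 1.6038.
By l'Huilier's theorem, tan(E/4) = √[tan(s/2) tan((s−a)/2) tan((s−b)/2) tan((s−c)/2)], giving spherical excess E = 0.0857 rad.
Area = E·R² = 0.0857 × (6371)² ≈ 3478424 km².

3478424 km²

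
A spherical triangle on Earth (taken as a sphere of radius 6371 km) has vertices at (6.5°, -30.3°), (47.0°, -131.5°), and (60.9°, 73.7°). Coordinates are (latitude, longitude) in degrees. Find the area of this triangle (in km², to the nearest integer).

Side lengths (central angles): a = 1.2250, b = 1.5888, c = 1.6196 rad; semiperimeter s = 2.2167.
By l'Huilier's theorem, tan(E/4) = √[tan(s/2) tan((s−a)/2) tan((s−b)/2) tan((s−c)/2)], giving spherical excess E = 1.2724 rad.
Area = E·R² = 1.2724 × (6371)² ≈ 51647855 km².

51647855 km²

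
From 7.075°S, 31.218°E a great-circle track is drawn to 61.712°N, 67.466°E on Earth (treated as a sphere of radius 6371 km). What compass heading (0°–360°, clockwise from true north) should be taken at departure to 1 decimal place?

Δλ = 36.248° = 0.6326 rad.
y = sin Δλ · cos φ₂ = (0.5913)(0.4739) = 0.2802
x = cos φ₁ sin φ₂ − sin φ₁ cos φ₂ cos Δλ = (0.9924)(0.8806) − (-0.1232)(0.4739)(0.8065) = 0.9209
θ = atan2(y, x) = 16.92°, so the bearing is 16.9°.

16.9°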